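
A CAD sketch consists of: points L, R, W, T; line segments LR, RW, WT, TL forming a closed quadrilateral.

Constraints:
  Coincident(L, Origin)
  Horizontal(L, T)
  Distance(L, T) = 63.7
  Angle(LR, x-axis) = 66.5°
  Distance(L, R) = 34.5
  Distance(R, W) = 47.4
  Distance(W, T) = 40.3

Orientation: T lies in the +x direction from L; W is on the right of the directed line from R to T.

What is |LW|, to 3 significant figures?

29.6

Checks: |RW| = 47.40 ✓; |WT| = 40.30 ✓.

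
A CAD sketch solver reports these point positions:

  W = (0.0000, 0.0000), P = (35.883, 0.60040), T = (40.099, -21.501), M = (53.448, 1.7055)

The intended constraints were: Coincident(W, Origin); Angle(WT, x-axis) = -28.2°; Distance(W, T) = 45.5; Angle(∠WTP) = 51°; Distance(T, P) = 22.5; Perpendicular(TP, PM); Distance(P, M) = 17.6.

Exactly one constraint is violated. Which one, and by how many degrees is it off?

Perpendicular(TP, PM) — off by 7.20°.

W = (0.00, 0.00) ✓; WT at -28.20° ✓; |WT| = 45.50 ✓; ∠WTP = 51.00° ✓; |TP| = 22.50 ✓; ∠(TP, PM) = 97.20° ✗; |PM| = 17.60 ✓.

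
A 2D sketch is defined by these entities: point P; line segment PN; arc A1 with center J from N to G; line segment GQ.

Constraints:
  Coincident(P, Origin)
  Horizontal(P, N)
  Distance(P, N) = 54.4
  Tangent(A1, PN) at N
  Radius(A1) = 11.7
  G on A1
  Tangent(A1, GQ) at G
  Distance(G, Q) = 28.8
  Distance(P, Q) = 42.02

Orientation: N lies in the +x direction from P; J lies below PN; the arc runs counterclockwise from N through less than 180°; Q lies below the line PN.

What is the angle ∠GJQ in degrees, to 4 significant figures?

67.89°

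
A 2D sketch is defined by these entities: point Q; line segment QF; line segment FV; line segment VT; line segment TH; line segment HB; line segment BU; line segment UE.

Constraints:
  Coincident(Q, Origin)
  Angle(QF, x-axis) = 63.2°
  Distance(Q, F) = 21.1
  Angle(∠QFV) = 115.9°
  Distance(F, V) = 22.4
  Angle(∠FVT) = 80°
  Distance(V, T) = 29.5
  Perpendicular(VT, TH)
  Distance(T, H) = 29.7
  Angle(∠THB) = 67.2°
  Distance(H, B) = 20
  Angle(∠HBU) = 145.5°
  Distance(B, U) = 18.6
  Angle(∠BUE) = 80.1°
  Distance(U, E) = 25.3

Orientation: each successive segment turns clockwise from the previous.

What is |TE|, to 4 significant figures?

6.241

∠HBU = 145.5° gives BU at 21.80° from the x-axis; with |BU| = 18.6, U = (25.53, 18.68). ∠BUE = 80.1° gives UE at -78.10° from the x-axis; with |UE| = 25.3, E = (30.75, -6.080). Then |TE| = |E − T| = 6.241.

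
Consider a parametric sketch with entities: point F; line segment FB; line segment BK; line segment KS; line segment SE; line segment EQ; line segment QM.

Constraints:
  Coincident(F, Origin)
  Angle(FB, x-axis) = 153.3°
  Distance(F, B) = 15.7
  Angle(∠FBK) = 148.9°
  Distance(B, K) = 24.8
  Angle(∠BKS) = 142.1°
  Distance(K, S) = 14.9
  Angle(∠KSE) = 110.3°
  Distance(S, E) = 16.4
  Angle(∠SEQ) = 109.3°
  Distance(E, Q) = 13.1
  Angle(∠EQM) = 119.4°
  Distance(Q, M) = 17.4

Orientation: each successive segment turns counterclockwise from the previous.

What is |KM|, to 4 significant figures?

18.42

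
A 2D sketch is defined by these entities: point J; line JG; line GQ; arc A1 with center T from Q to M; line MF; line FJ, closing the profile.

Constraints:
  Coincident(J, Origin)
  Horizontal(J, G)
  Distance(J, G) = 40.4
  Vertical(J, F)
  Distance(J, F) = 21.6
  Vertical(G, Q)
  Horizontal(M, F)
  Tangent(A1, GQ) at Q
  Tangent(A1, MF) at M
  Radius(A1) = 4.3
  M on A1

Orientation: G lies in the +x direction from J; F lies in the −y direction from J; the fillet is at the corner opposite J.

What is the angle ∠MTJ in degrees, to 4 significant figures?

115.6°

The virtual corner opposite J is at (40.40, -21.60). A1 meets GQ tangentially, so TQ is at right angles to GQ and since A1 is tangent to MF there, TM ⟂ MF, with radius 4.3, so the center T sits 4.3 in from both sides at T = (36.10, -17.30). That places the tangent points at Q = (40.40, -17.30) on GQ and M = (36.10, -21.60) on MF. Then cos ∠MTJ = TM·TJ / (|TM||TJ|), giving 115.6°.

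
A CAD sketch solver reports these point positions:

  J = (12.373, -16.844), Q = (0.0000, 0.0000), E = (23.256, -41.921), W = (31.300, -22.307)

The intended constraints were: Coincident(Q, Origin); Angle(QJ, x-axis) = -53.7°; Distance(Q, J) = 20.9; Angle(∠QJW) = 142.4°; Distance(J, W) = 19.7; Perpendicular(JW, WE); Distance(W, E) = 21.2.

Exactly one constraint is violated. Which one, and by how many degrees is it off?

Perpendicular(JW, WE) — off by 6.20°.

Q = (0.00, 0.00) ✓; QJ at -53.70° ✓; |QJ| = 20.90 ✓; ∠QJW = 142.4° ✓; |JW| = 19.70 ✓; ∠(JW, WE) = 96.20° ✗; |WE| = 21.20 ✓.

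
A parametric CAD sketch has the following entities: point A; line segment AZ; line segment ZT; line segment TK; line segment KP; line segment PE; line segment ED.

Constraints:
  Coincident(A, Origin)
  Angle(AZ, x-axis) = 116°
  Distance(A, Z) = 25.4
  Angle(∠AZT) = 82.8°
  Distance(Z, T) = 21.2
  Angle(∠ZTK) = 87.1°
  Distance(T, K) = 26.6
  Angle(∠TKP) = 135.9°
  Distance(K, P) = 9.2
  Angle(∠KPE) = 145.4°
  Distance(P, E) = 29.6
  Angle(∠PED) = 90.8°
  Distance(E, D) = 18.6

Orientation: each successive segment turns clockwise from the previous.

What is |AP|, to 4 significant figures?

12.54

∠ZTK = 87.1° gives TK at -74.10° from the x-axis; with |TK| = 26.6, K = (16.22, 4.079). ∠TKP = 135.9° gives KP at -118.2° from the x-axis; with |KP| = 9.2, P = (11.87, -4.029). Then |AP| = |P − A| = 12.54.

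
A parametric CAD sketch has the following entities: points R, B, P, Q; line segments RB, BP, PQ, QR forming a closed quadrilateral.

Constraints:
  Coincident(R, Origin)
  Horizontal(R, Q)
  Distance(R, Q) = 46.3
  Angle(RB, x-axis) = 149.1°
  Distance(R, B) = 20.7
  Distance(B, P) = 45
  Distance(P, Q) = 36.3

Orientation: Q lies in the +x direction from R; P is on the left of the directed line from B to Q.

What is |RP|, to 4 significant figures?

36.88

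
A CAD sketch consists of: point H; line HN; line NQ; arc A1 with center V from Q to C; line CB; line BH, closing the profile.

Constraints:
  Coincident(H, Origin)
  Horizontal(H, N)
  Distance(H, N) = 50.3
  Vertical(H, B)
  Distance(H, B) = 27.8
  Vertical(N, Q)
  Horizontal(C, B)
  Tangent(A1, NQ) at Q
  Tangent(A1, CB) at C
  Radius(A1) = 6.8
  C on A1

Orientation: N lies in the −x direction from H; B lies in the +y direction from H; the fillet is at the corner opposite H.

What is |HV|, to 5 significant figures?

48.304

H is at the origin; H and N share the same y with |HN| = 50.3 and N on the −x side, so N = (-50.300, 0.0000). HB is vertical with |HB| = 27.8 and B on the +y side, so B = (0.0000, 27.800). The virtual corner opposite H is at (-50.300, 27.800). Tangency of A1 to NQ means the radius VQ is perpendicular to NQ and tangency of A1 to CB means the radius VC is perpendicular to CB, with radius 6.8, so the center V sits 6.8 in from both sides at V = (-43.500, 21.000). Then |HV| = |V − H| = 48.304.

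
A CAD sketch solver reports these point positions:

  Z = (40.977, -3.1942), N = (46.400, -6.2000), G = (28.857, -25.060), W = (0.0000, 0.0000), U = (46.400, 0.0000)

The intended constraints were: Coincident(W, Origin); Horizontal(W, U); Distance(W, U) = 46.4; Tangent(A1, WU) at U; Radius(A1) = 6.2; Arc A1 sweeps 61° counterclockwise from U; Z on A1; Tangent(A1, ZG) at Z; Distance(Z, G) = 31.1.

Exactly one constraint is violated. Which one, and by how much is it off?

Distance(Z, G) = 31.1 — off by 6.10.

W = (0.00, 0.00) ✓; W.y = 0.00, U.y = 0.00 ✓; |WU| = 46.40 ✓; ∠(NU, UW) = 90.00° ✓; |NU| = 6.200 ✓; bearing(N→Z) − bearing(N→U) = 61.00° ✓; |NZ| = 6.200 ✓; ∠(NZ, ZG) = 90.00° ✓; |ZG| = 25.00 ✗.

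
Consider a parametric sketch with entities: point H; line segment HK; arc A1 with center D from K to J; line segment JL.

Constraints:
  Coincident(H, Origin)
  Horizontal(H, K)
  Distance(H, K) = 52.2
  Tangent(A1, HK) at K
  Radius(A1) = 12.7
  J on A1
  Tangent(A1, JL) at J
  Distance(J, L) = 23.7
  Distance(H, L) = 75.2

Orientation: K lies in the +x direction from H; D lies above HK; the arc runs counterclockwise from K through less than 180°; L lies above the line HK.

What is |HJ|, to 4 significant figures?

65.98

H is at the origin; H and K share the same y with |HK| = 52.2 and K on the +x side, so K = (52.20, 0.000). Since A1 is tangent to HK there, DK ⟂ HK, so D = K + (0, 12.7) = (52.20, 12.70). Since DJ ⟂ JL (tangency), |DL| = √(12.7² + 23.7²) = 26.89 regardless of where J sits on A1. So L lies on both circle(H, 75.2) and circle(D, 26.89); the above-HK intersection is L = (66.21, 35.65). J is the foot of the tangent from L: J = (64.88, 11.99).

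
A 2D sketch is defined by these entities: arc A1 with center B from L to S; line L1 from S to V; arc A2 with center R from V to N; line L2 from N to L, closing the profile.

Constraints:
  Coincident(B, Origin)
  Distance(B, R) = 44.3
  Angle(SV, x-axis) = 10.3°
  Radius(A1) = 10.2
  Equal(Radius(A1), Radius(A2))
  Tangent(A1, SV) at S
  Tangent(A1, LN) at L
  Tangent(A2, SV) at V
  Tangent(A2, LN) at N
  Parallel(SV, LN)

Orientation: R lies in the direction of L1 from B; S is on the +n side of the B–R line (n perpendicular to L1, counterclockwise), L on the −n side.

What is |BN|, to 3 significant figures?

45.5

The slot axis is L1's direction at 10.3°, so u = (cos 10.3°, sin 10.3°) = (0.984, 0.179) and n = (−sin 10.3°, cos 10.3°) = (-0.179, 0.984). B is at the origin and R lies 44.3 along u from B, so R = 44.3·u = (43.6, 7.92). Tangency of A1 to both parallel lines with radius 10.2 puts S and L at B ± 10.2·n: S = (-1.82, 10.0), L = (1.82, -10.0). Equal radii place V and N the same way about R: V = R + 10.2·n = (41.8, 18.0), N = R − 10.2·n = (45.4, -2.11). Then |BN| = |N − B| = 45.5.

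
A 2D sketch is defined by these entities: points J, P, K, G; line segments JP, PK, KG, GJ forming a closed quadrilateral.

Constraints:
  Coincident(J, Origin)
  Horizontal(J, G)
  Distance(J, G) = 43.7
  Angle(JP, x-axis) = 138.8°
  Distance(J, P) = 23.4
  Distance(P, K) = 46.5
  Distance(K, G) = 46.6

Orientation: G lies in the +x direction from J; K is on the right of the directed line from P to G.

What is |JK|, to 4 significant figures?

25.84

J is at the origin; JG is horizontal with |JG| = 43.7 and G in +x, so G = (43.7, 0). JP runs at 138.8° with |JP| = 23.4, so P = (-17.61, 15.41). K is determined by |PK| = 46.5 and |KG| = 46.6 together: it lies at the intersection of circle(P, 46.5) and circle(G, 46.6). With |PG| = 63.21, the foot of the radical line on PG is 31.53 from P and the perpendicular offset is √(46.5² − 31.53²) = 34.17. Taking the right-of-PG solution: K = (4.643, -25.42).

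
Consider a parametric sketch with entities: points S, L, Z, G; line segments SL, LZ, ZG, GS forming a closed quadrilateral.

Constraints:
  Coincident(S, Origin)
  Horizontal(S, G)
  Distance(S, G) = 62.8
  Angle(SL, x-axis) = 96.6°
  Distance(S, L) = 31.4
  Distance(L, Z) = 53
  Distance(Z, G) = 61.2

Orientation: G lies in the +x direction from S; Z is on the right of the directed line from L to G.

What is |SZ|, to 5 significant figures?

21.713

Checks: |LZ| = 53.00 ✓; |ZG| = 61.20 ✓.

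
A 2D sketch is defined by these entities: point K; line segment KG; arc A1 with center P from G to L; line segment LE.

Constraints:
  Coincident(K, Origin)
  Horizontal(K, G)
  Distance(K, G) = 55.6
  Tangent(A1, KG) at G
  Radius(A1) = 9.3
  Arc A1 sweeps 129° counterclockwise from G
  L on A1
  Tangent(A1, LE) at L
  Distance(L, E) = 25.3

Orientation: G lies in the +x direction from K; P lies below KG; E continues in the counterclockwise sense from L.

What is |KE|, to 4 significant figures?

73.12

On A1, G sits at bearing 90° from P; a 129° counterclockwise sweep puts L at bearing 219°, so L = P + 9.3·(cos 219°, sin 219°) = (48.37, -15.15). A1 meets LE tangentially, so PL is at right angles to LE, so LE runs along (−sin 219°, cos 219°); with |LE| = 25.3, E = (64.29, -34.81). Then |KE| = |E − K| = 73.12.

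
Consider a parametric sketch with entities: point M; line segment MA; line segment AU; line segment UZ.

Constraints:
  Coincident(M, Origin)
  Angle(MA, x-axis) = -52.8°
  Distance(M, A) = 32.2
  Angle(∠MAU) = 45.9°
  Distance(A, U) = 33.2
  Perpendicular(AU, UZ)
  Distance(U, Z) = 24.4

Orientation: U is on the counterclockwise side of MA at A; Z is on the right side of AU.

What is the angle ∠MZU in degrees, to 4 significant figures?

12.79°

M is at the origin; MA runs at -52.8° with length 32.2, so A = 32.2·(cos -52.8°, sin -52.8°) = (19.47, -25.65). ∠MAU = 45.9°, so AU runs at -52.8° + (180° − 45.9°) = 81.30° from the x-axis; with |AU| = 33.2, U = A + 33.2·(cos 81.30°, sin 81.30°) = (24.49, 7.170). The perpendicularity gives UZ at right angles to AU; with |UZ| = 24.4 on the right of AU, Z = U + 24.4·(0.9885, -0.1513) = (48.61, 3.479). Then cos ∠MZU = ZM·ZU / (|ZM||ZU|), giving 12.79°.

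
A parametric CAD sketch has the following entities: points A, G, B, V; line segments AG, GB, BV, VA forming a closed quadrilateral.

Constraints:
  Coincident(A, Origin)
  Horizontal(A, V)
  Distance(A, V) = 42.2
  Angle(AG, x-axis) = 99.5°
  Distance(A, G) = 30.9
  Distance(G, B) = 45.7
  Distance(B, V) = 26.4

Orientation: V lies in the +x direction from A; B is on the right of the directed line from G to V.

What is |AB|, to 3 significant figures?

19.8

Checks: |GB| = 45.70 ✓; |BV| = 26.40 ✓.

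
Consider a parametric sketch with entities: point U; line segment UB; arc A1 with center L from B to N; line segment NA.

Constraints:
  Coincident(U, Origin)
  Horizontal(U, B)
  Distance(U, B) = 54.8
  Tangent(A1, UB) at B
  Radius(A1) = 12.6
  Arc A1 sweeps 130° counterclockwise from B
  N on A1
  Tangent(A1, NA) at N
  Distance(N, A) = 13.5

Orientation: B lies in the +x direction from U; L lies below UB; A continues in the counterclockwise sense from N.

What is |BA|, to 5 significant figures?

31.056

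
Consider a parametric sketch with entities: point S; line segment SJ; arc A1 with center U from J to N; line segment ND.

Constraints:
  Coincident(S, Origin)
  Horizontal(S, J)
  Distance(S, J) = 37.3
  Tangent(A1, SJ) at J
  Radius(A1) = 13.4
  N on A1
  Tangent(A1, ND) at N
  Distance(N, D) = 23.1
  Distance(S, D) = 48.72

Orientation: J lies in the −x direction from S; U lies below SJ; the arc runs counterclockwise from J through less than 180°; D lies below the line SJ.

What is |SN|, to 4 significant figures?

51.87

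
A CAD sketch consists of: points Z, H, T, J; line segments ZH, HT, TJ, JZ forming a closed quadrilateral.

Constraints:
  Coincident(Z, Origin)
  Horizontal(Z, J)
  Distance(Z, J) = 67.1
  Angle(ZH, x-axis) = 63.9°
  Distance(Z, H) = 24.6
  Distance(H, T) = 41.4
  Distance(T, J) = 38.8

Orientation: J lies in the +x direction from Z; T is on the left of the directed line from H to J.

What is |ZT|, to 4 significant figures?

61.14

Z is at the origin; ZJ is horizontal with |ZJ| = 67.1 and J in +x, so J = (67.1, 0). ZH runs at 63.9° with |ZH| = 24.6, so H = (10.82, 22.09). T is determined by |HT| = 41.4 and |TJ| = 38.8 together: it lies at the intersection of circle(H, 41.4) and circle(J, 38.8). With |HJ| = 60.46, the foot of the radical line on HJ is 31.95 from H and the perpendicular offset is √(41.4² − 31.95²) = 26.32. Taking the left-of-HJ solution: T = (50.19, 34.92).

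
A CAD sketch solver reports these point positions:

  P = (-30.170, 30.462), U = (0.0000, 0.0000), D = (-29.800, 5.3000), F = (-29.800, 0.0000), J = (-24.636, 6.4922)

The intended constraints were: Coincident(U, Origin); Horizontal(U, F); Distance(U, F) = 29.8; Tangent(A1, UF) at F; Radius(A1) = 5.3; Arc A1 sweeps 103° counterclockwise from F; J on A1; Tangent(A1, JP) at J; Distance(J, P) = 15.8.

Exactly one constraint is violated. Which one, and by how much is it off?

Distance(J, P) = 15.8 — off by 8.80.

U = (0.00, 0.00) ✓; U.y = 0.00, F.y = 0.00 ✓; |UF| = 29.80 ✓; ∠(DF, FU) = 90.00° ✓; |DF| = 5.300 ✓; bearing(D→J) − bearing(D→F) = 103.0° ✓; |DJ| = 5.300 ✓; ∠(DJ, JP) = 90.00° ✓; |JP| = 24.60 ✗.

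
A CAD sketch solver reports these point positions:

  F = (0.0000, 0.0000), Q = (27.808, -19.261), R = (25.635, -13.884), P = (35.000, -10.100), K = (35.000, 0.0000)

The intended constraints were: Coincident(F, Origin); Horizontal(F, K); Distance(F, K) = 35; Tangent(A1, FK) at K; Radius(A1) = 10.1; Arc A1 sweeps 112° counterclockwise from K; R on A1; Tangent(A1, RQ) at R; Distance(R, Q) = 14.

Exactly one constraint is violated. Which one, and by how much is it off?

Distance(R, Q) = 14 — off by 8.20.

F = (0.00, 0.00) ✓; F.y = 0.00, K.y = 0.00 ✓; |FK| = 35.00 ✓; ∠(PK, KF) = 90.00° ✓; |PK| = 10.10 ✓; bearing(P→R) − bearing(P→K) = 112.0° ✓; |PR| = 10.10 ✓; ∠(PR, RQ) = 90.00° ✓; |RQ| = 5.799 ✗.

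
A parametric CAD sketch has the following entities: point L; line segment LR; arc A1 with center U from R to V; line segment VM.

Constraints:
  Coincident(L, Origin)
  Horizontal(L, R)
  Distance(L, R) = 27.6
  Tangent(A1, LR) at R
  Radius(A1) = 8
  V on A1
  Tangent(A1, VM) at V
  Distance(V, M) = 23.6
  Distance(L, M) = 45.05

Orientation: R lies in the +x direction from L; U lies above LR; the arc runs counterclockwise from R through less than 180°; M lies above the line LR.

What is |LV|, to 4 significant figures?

36.71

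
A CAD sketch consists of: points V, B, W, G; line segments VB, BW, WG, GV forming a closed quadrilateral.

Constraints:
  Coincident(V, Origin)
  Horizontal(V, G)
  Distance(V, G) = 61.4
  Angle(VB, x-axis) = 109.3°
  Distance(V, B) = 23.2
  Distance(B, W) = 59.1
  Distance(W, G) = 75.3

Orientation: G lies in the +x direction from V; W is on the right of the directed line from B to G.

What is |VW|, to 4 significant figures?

37.33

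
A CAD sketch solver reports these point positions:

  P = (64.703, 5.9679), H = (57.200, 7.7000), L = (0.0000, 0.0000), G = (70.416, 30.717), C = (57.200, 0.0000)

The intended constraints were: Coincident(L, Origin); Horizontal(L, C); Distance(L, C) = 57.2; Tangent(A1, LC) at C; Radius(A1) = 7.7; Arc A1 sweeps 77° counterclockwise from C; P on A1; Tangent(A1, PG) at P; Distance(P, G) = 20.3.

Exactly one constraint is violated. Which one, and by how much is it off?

Distance(P, G) = 20.3 — off by 5.10.

L = (0.00, 0.00) ✓; L.y = 0.00, C.y = 0.00 ✓; |LC| = 57.20 ✓; ∠(HC, CL) = 90.00° ✓; |HC| = 7.700 ✓; bearing(H→P) − bearing(H→C) = 77.00° ✓; |HP| = 7.700 ✓; ∠(HP, PG) = 90.00° ✓; |PG| = 25.40 ✗.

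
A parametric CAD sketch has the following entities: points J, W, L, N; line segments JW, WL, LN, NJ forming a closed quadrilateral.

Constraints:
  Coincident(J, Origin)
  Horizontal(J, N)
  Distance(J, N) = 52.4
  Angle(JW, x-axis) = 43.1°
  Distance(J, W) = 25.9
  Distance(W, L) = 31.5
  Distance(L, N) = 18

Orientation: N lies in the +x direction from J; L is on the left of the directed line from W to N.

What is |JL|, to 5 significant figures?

53.491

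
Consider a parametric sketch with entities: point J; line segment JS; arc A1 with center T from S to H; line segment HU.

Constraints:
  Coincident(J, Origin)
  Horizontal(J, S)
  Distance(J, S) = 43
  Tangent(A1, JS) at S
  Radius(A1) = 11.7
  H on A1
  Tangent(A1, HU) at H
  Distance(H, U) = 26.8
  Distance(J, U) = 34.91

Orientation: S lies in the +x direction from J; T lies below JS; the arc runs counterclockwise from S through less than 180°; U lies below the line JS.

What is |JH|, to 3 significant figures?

33.4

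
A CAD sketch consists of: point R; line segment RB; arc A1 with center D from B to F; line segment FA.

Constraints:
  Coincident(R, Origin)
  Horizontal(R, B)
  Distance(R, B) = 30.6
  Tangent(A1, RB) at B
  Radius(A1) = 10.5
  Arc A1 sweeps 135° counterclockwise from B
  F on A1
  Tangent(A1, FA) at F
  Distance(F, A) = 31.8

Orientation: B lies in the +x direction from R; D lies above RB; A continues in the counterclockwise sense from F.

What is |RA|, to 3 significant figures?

43.3

On A1, B sits at bearing -90° from D; a 135° counterclockwise sweep puts F at bearing 45°, so F = D + 10.5·(cos 45°, sin 45°) = (38.0, 17.9). A1 meets FA tangentially, so DF is at right angles to FA, so FA runs along (−sin 45°, cos 45°); with |FA| = 31.8, A = (15.5, 40.4). Then |RA| = |A − R| = 43.3.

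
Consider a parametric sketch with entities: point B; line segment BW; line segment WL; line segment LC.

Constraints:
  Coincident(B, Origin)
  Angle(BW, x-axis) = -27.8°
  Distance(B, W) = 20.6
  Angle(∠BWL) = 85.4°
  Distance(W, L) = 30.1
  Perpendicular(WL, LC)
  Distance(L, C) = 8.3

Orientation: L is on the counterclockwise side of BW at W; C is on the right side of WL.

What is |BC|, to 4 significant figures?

40.51

B is at the origin; BW runs at -27.8° with length 20.6, so W = 20.6·(cos -27.8°, sin -27.8°) = (18.22, -9.608). ∠BWL = 85.4°, so WL runs at -27.8° + (180° − 85.4°) = 66.80° from the x-axis; with |WL| = 30.1, L = W + 30.1·(cos 66.80°, sin 66.80°) = (30.08, 18.06). WL ⟂ LC; with |LC| = 8.3 on the right of WL, C = L + 8.3·(0.9191, -0.3939) = (37.71, 14.79). Then |BC| = |C − B| = 40.51.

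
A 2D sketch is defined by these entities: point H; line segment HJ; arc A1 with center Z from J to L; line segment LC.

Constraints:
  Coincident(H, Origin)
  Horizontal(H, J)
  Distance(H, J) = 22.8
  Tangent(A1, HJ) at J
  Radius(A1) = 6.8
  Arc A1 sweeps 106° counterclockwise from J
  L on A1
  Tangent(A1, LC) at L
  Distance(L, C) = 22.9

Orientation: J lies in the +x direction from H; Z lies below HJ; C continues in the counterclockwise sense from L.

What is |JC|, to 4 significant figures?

30.69

H is at the origin; HJ is horizontal with |HJ| = 22.8 and J on the +x side, so J = (22.80, 0.000). A1 meets HJ tangentially, so ZJ is at right angles to HJ, so Z = J + (0, -6.8) = (22.80, -6.800). On A1, J sits at bearing 90° from Z; a 106° counterclockwise sweep puts L at bearing 196°, so L = Z + 6.8·(cos 196°, sin 196°) = (16.26, -8.674). Tangency of A1 to LC means the radius ZL is perpendicular to LC, so LC runs along (−sin 196°, cos 196°); with |LC| = 22.9, C = (22.58, -30.69). Then |JC| = |C − J| = 30.69.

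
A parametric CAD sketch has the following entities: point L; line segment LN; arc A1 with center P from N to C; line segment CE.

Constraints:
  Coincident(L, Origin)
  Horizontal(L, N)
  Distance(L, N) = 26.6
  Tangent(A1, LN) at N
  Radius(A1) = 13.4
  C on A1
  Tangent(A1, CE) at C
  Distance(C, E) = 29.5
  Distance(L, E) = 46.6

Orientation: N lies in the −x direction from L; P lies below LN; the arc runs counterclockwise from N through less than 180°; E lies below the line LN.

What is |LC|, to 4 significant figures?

42.76

Checks: L = (0.00, 0.00) ✓; |PC| = 13.40 ✓; ∠(PC, CE) = 90.00° ✓; |CE| = 29.50 ✓; |LE| = 46.60 ✓.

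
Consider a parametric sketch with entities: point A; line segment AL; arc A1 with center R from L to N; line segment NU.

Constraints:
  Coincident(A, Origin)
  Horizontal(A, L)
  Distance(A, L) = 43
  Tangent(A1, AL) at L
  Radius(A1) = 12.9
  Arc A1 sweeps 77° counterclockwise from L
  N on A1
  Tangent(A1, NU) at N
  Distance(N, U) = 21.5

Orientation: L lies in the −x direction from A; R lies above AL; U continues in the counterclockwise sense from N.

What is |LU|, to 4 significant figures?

35.51

A is at the origin; AL is horizontal with |AL| = 43.0 and L on the −x side, so L = (-43.00, 0.000). Since A1 is tangent to AL there, RL ⟂ AL, so R = L + (0, 12.9) = (-43.00, 12.90). On A1, L sits at bearing -90° from R; a 77° counterclockwise sweep puts N at bearing -13°, so N = R + 12.9·(cos -13°, sin -13°) = (-30.43, 9.998). Since A1 is tangent to NU there, RN ⟂ NU, so NU runs along (−sin -13°, cos -13°); with |NU| = 21.5, U = (-25.59, 30.95). Then |LU| = |U − L| = 35.51.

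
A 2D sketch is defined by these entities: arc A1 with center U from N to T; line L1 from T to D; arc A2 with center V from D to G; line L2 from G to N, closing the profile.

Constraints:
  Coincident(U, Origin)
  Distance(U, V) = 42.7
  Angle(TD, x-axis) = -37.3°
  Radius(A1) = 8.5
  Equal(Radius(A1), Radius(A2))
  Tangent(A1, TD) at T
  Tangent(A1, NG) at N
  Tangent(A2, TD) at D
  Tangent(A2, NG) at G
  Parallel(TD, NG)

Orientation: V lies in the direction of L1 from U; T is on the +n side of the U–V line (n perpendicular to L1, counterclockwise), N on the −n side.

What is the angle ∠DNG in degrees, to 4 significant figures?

21.71°

The slot axis is L1's direction at -37.3°, so u = (cos -37.3°, sin -37.3°) = (0.7955, -0.6060) and n = (−sin -37.3°, cos -37.3°) = (0.6060, 0.7955). U is at the origin and V lies 42.7 along u from U, so V = 42.7·u = (33.97, -25.88). Tangency of A1 to both parallel lines with radius 8.5 puts T and N at U ± 8.5·n: T = (5.151, 6.762), N = (-5.151, -6.762). Equal radii place D and G the same way about V: D = V + 8.5·n = (39.12, -19.11), G = V − 8.5·n = (28.82, -32.64). Then cos ∠DNG = ND·NG / (|ND||NG|), giving 21.71°.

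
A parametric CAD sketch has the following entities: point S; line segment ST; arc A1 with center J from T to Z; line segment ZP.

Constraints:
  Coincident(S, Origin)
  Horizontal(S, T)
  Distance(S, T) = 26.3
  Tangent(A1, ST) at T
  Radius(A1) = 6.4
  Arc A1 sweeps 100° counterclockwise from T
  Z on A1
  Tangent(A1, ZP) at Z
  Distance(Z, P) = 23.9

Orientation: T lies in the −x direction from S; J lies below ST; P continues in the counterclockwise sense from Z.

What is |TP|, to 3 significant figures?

31.1

S is at the origin; S and T share the same y with |ST| = 26.3 and T on the −x side, so T = (-26.3, 0.00). Since A1 is tangent to ST there, JT ⟂ ST, so J = T + (0, -6.4) = (-26.3, -6.40). On A1, T sits at bearing 90° from J; a 100° counterclockwise sweep puts Z at bearing 190°, so Z = J + 6.4·(cos 190°, sin 190°) = (-32.6, -7.51). A1 meets ZP tangentially, so JZ is at right angles to ZP, so ZP runs along (−sin 190°, cos 190°); with |ZP| = 23.9, P = (-28.5, -31.0). Then |TP| = |P − T| = 31.1.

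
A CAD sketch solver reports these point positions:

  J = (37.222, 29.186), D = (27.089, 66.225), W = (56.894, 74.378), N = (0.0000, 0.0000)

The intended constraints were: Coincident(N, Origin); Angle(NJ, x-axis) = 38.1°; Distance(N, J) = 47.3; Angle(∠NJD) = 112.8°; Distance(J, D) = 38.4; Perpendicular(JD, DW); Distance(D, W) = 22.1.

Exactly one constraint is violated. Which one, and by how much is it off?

Distance(D, W) = 22.1 — off by 8.80.

N = (0.00, 0.00) ✓; NJ at 38.10° ✓; |NJ| = 47.30 ✓; ∠NJD = 112.8° ✓; |JD| = 38.40 ✓; ∠(JD, DW) = 90.00° ✓; |DW| = 30.90 ✗.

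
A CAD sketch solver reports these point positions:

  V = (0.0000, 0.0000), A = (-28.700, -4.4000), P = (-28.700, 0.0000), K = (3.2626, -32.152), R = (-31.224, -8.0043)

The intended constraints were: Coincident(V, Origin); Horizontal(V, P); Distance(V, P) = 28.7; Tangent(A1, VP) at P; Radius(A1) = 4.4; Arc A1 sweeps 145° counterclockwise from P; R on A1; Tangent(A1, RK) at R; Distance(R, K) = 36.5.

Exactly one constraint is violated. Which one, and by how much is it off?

Distance(R, K) = 36.5 — off by 5.60.

V = (0.00, 0.00) ✓; V.y = 0.00, P.y = 0.00 ✓; |VP| = 28.70 ✓; ∠(AP, PV) = 90.00° ✓; |AP| = 4.400 ✓; bearing(A→R) − bearing(A→P) = 145.0° ✓; |AR| = 4.400 ✓; ∠(AR, RK) = 90.00° ✓; |RK| = 42.10 ✗.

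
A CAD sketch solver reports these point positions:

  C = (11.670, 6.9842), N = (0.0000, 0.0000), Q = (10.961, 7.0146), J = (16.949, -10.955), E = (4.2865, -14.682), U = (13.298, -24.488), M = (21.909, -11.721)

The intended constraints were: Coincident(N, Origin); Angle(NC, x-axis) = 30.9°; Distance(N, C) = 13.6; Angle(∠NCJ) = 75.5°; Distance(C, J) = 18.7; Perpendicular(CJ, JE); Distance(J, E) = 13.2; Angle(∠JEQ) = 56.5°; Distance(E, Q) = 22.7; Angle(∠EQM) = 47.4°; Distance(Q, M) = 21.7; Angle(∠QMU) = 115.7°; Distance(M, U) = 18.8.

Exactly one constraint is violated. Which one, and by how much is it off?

Distance(M, U) = 18.8 — off by 3.40.

N = (0.00, 0.00) ✓; NC at 30.90° ✓; |NC| = 13.60 ✓; ∠NCJ = 75.50° ✓; |CJ| = 18.70 ✓; ∠(CJ, JE) = 90.00° ✓; |JE| = 13.20 ✓; ∠JEQ = 56.50° ✓; |EQ| = 22.70 ✓; ∠EQM = 47.40° ✓; |QM| = 21.70 ✓; ∠QMU = 115.7° ✓; |MU| = 15.40 ✗.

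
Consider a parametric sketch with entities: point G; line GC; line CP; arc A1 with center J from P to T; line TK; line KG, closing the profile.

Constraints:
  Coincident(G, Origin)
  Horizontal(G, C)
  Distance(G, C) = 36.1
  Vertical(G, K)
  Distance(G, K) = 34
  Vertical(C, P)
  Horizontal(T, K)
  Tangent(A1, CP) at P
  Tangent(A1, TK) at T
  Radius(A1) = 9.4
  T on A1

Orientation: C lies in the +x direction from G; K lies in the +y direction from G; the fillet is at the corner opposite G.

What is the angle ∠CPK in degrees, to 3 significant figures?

105°

The virtual corner opposite G is at (36.1, 34.0). A1 meets CP tangentially, so JP is at right angles to CP and since A1 is tangent to TK there, JT ⟂ TK, with radius 9.4, so the center J sits 9.4 in from both sides at J = (26.7, 24.6). That places the tangent points at P = (36.1, 24.6) on CP and T = (26.7, 34.0) on TK. Then cos ∠CPK = PC·PK / (|PC||PK|), giving 105°.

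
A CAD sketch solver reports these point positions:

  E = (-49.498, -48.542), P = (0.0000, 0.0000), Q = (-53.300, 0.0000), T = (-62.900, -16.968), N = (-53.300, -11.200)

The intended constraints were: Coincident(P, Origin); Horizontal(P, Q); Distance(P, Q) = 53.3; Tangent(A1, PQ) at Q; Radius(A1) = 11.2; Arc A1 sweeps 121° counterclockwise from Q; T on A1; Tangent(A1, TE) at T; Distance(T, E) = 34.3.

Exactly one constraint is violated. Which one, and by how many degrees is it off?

Tangent(A1, TE) at T — off by 8.00°.

P = (0.00, 0.00) ✓; P.y = 0.00, Q.y = 0.00 ✓; |PQ| = 53.30 ✓; ∠(NQ, QP) = 90.00° ✓; |NQ| = 11.20 ✓; bearing(N→T) − bearing(N→Q) = 121.0° ✓; |NT| = 11.20 ✓; ∠(NT, TE) = 98.00° ✗; |TE| = 34.30 ✓.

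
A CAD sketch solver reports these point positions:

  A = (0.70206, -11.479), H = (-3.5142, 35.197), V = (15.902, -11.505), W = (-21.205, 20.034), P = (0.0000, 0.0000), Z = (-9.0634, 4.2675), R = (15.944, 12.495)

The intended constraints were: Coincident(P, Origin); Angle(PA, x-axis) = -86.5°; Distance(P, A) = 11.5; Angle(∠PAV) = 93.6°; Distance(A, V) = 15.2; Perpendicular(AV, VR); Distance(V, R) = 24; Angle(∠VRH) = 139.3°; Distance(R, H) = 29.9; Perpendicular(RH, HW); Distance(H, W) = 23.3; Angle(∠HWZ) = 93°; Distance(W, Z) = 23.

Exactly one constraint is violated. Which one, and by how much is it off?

Distance(W, Z) = 23 — off by 3.10.

P = (0.00, 0.00) ✓; PA at -86.50° ✓; |PA| = 11.50 ✓; ∠PAV = 93.60° ✓; |AV| = 15.20 ✓; ∠(AV, VR) = 90.00° ✓; |VR| = 24.00 ✓; ∠VRH = 139.3° ✓; |RH| = 29.90 ✓; ∠(RH, HW) = 90.00° ✓; |HW| = 23.30 ✓; ∠HWZ = 93.00° ✓; |WZ| = 19.90 ✗.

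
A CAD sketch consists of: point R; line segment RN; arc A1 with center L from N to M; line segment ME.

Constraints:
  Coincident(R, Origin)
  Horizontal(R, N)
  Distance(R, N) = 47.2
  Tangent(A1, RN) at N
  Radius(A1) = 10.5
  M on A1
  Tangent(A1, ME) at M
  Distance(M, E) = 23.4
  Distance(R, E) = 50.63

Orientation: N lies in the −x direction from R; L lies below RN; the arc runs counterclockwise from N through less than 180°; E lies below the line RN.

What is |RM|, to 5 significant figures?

57.342

Checks: |LM| = 10.50 ✓; ∠(LM, ME) = 90.00° ✓; |ME| = 23.40 ✓; |RE| = 50.63 ✓.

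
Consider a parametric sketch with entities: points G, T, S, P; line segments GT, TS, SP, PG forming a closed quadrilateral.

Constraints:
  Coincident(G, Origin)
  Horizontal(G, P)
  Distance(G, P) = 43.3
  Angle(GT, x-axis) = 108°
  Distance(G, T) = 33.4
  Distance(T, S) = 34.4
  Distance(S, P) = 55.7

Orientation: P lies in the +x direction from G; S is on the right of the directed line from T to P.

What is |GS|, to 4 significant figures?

12.61

G is at the origin; G and P share the same y with |GP| = 43.3 and P in +x, so P = (43.3, 0). GT runs at 108.0° with |GT| = 33.4, so T = (-10.32, 31.77). S is determined by |TS| = 34.4 and |SP| = 55.7 together: it lies at the intersection of circle(T, 34.4) and circle(P, 55.7). With |TP| = 62.32, the foot of the radical line on TP is 15.77 from T and the perpendicular offset is √(34.4² − 15.77²) = 30.57. Taking the right-of-TP solution: S = (-12.34, -2.575).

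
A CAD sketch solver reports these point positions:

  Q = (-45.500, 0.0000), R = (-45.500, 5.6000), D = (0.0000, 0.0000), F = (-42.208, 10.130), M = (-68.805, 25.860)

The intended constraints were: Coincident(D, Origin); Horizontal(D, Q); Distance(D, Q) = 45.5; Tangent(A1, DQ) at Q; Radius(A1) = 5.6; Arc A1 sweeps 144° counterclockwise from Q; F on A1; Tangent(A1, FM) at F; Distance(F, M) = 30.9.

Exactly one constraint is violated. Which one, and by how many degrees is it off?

Tangent(A1, FM) at F — off by 5.41°.

D = (0.00, 0.00) ✓; D.y = 0.00, Q.y = 0.00 ✓; |DQ| = 45.50 ✓; ∠(RQ, QD) = 90.00° ✓; |RQ| = 5.600 ✓; bearing(R→F) − bearing(R→Q) = 144.0° ✓; |RF| = 5.600 ✓; ∠(RF, FM) = 84.59° ✗; |FM| = 30.90 ✓.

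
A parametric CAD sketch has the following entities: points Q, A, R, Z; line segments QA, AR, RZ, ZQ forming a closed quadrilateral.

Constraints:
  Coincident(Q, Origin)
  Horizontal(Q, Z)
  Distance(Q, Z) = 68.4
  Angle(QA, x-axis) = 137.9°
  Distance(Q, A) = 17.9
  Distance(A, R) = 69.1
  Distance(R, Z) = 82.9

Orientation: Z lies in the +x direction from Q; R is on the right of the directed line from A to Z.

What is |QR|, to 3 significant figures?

54.7

Checks: |AR| = 69.10 ✓; |RZ| = 82.90 ✓.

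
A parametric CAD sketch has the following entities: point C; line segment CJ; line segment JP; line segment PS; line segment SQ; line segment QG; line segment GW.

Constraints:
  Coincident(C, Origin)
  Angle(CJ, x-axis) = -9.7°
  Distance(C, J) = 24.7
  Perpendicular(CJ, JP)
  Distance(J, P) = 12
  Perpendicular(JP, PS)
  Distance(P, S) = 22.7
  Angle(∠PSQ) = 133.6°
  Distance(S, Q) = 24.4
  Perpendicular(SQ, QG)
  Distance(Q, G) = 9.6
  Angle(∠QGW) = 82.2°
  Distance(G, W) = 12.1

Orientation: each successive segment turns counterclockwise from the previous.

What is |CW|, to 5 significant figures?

2.6013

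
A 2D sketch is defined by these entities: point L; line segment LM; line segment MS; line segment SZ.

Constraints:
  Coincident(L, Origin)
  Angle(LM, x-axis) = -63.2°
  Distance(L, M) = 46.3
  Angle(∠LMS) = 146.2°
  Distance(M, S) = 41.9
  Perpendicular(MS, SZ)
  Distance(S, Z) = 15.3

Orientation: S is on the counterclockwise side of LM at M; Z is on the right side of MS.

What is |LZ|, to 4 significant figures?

90.25

∠LMS = 146.2°, so MS runs at -63.2° + (180° − 146.2°) = -29.40° from the x-axis; with |MS| = 41.9, S = M + 41.9·(cos -29.40°, sin -29.40°) = (57.38, -61.90). MS is perpendicular to SZ; with |SZ| = 15.3 on the right of MS, Z = S + 15.3·(-0.4909, -0.8712) = (49.87, -75.23). Then |LZ| = |Z − L| = 90.25.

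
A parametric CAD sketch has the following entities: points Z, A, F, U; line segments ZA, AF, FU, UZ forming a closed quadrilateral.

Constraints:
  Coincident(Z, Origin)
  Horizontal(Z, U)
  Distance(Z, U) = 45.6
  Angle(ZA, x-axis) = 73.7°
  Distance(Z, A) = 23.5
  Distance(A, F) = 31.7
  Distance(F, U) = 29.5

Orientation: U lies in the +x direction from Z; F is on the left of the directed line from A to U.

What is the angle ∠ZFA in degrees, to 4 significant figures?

26.30°

Z is at the origin; Z and U share the same y with |ZU| = 45.6 and U in +x, so U = (45.6, 0). ZA runs at 73.7° with |ZA| = 23.5, so A = (6.596, 22.56). F is determined by |AF| = 31.7 and |FU| = 29.5 together: it lies at the intersection of circle(A, 31.7) and circle(U, 29.5). With |AU| = 45.06, the foot of the radical line on AU is 24.02 from A and the perpendicular offset is √(31.7² − 24.02²) = 20.68. Taking the left-of-AU solution: F = (37.75, 28.44).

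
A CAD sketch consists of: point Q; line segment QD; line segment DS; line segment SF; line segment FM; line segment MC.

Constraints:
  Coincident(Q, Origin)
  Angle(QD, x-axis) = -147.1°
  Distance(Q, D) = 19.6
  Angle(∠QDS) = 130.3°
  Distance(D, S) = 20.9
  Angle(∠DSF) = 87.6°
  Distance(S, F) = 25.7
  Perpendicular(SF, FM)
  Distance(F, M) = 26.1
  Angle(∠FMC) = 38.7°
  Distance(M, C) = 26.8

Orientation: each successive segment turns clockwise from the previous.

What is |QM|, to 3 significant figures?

11.6

Q is at the origin; QD runs at -147.1° with length 19.6, so D = (-16.5, -10.6). ∠QDS = 130.3° gives DS at 163° from the x-axis; with |DS| = 20.9, S = (-36.5, -4.61). ∠DSF = 87.6° gives SF at 70.8° from the x-axis; with |SF| = 25.7, F = (-28.0, 19.7). SF ⟂ FM, so FM runs at -19.2°; with |FM| = 26.1, M = (-3.36, 11.1). Then |QM| = |M − Q| = 11.6.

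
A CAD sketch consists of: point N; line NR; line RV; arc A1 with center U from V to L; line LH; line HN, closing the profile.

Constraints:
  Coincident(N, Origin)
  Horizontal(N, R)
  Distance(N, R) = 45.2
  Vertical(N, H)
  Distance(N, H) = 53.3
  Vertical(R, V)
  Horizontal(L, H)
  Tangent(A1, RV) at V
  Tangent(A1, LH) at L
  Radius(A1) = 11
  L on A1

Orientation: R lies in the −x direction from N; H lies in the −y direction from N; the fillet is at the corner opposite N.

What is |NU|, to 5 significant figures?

54.396

N is at the origin; NR is horizontal with |NR| = 45.2 and R on the −x side, so R = (-45.200, 0.0000). NH is vertical with |NH| = 53.3 and H on the −y side, so H = (0.0000, -53.300). The virtual corner opposite N is at (-45.200, -53.300). Tangency of A1 to RV means the radius UV is perpendicular to RV and the tangent condition forces UL to be normal to LH, with radius 11.0, so the center U sits 11.0 in from both sides at U = (-34.200, -42.300). Then |NU| = |U − N| = 54.396.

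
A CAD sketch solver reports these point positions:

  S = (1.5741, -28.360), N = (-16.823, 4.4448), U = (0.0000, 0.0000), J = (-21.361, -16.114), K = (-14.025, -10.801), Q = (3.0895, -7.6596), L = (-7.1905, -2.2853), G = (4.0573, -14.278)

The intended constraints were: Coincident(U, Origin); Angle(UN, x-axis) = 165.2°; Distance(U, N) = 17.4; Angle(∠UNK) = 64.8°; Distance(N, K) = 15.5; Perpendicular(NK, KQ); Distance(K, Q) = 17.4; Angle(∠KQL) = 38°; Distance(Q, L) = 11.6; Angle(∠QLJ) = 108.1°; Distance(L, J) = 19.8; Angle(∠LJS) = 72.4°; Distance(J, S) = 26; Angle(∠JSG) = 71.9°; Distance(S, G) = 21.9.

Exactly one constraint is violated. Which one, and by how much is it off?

Distance(S, G) = 21.9 — off by 7.60.

U = (0.00, 0.00) ✓; UN at 165.2° ✓; |UN| = 17.40 ✓; ∠UNK = 64.80° ✓; |NK| = 15.50 ✓; ∠(NK, KQ) = 90.00° ✓; |KQ| = 17.40 ✓; ∠KQL = 38.00° ✓; |QL| = 11.60 ✓; ∠QLJ = 108.1° ✓; |LJ| = 19.80 ✓; ∠LJS = 72.40° ✓; |JS| = 26.00 ✓; ∠JSG = 71.90° ✓; |SG| = 14.30 ✗.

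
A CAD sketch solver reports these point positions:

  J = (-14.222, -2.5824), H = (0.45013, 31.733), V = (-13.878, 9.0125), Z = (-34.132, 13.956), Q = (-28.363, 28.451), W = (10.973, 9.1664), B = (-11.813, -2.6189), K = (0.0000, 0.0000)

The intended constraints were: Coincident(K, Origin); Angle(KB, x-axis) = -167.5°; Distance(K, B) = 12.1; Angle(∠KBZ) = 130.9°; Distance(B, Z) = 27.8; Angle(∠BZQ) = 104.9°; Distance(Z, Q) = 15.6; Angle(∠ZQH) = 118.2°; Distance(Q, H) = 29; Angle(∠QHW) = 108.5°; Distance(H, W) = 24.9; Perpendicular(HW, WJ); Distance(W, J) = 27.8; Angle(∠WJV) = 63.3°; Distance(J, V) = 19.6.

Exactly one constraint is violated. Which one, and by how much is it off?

Distance(J, V) = 19.6 — off by 8.00.

K = (0.00, 0.00) ✓; KB at -167.5° ✓; |KB| = 12.10 ✓; ∠KBZ = 130.9° ✓; |BZ| = 27.80 ✓; ∠BZQ = 104.9° ✓; |ZQ| = 15.60 ✓; ∠ZQH = 118.2° ✓; |QH| = 29.00 ✓; ∠QHW = 108.5° ✓; |HW| = 24.90 ✓; ∠(HW, WJ) = 90.00° ✓; |WJ| = 27.80 ✓; ∠WJV = 63.30° ✓; |JV| = 11.60 ✗.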